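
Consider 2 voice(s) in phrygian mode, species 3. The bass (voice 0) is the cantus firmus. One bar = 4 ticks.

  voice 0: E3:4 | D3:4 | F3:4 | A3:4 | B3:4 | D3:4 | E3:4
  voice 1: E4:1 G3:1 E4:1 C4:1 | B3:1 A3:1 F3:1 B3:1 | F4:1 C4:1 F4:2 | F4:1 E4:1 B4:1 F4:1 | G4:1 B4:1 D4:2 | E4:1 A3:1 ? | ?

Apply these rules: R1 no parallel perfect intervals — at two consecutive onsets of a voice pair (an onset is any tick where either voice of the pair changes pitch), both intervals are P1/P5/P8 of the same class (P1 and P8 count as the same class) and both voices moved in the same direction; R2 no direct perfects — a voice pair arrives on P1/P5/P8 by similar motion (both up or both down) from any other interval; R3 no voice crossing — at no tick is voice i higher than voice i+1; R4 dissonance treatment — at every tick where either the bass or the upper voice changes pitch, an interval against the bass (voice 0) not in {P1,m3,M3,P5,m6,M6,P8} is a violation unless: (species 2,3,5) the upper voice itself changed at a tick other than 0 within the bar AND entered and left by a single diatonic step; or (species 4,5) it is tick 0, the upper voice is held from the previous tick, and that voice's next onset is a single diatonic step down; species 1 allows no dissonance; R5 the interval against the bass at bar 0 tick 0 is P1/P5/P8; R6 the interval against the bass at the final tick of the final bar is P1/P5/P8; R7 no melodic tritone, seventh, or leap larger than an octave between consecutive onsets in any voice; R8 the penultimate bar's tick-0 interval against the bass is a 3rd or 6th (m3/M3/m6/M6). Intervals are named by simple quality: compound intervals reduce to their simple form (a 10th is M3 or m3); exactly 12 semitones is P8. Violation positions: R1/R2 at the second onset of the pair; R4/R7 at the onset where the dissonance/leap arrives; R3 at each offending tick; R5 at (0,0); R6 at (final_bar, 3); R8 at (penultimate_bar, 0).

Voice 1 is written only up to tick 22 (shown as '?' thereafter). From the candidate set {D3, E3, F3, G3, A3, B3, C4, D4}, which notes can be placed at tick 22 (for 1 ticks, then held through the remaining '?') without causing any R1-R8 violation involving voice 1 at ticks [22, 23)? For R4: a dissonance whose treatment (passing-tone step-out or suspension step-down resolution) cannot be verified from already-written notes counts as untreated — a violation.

D3: legal
E3: violates R4
F3: legal
G3: violates R4
A3: legal
B3: legal
C4: violates R4
D4: legal

{A3, B3, D3, D4, F3}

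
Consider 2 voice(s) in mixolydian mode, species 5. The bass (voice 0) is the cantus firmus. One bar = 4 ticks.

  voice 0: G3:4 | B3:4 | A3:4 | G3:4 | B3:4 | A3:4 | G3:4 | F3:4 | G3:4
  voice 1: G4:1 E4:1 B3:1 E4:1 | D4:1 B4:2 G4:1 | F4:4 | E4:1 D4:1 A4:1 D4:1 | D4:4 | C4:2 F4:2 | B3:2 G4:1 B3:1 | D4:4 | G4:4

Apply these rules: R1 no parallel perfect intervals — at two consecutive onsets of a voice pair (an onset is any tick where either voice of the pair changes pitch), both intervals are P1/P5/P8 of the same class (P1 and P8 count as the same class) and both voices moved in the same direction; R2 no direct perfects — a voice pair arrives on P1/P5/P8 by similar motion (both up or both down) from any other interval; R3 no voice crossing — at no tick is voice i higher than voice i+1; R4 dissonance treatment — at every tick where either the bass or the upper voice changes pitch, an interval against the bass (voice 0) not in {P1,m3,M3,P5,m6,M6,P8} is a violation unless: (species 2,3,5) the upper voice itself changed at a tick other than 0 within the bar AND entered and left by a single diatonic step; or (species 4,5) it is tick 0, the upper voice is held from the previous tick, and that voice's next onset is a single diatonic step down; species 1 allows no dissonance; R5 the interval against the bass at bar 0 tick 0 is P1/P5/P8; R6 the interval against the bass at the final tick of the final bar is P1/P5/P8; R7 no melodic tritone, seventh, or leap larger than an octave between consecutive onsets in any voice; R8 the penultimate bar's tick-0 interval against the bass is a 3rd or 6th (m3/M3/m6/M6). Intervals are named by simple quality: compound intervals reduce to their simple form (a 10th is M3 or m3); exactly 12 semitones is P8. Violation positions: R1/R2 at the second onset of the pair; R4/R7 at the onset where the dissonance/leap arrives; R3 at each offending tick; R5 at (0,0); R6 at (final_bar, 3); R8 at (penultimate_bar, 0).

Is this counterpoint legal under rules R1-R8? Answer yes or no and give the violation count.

No (3 violations)

bar 0: v0=G3 v1=G4 (P8)
bar 1: v0=B3 v1=D4 (m3)
bar 2: v0=A3 v1=F4 (m6)
bar 3: v0=G3 v1=E4 (M6)
bar 4: v0=B3 v1=D4 (m3)
bar 5: v0=A3 v1=C4 (m3)
bar 6: v0=G3 v1=B3 (M3)
bar 7: v0=F3 v1=D4 (M6)
bar 8: v0=G3 v1=G4 (P8)
  R4 @ bar3.2: G3/A4 M2 untreated
  R7 @ bar6.0: F4->B3 leap 6st
  R2 @ bar8.0: F3/D4 M6 -> G3/G4 P8 similar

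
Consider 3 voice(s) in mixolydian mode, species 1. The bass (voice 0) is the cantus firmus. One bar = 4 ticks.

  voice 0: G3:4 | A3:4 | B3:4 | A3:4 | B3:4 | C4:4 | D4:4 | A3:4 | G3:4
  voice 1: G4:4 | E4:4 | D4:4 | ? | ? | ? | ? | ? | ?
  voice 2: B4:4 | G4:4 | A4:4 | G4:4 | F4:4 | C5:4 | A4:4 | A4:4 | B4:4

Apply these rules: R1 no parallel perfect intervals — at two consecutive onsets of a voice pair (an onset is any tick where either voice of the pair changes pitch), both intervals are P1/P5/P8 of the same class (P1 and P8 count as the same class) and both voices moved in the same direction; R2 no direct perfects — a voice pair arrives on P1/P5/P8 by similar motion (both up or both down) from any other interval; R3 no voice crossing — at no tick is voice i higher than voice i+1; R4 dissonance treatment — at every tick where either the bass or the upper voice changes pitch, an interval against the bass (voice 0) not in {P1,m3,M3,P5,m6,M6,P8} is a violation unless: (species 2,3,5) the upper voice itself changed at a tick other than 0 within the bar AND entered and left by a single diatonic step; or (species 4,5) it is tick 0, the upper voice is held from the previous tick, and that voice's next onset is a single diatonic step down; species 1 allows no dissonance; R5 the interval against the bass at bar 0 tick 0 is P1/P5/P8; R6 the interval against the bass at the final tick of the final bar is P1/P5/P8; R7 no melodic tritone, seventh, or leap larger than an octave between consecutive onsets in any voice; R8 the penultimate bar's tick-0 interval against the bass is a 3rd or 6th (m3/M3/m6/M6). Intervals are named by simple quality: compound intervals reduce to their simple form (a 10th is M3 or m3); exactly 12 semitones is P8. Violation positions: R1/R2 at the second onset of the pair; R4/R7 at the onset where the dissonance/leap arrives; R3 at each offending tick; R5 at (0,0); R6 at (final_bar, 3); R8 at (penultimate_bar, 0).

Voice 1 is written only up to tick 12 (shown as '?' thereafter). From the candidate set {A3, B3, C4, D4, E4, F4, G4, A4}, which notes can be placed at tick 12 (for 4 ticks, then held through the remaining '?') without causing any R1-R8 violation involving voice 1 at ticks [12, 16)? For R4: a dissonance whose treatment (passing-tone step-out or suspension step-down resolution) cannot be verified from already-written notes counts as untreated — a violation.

{E4, F4}

A3: violates R2
B3: violates R4
C4: violates R1
D4: violates R4
E4: legal
F4: legal
G4: violates R4
A4: violates R3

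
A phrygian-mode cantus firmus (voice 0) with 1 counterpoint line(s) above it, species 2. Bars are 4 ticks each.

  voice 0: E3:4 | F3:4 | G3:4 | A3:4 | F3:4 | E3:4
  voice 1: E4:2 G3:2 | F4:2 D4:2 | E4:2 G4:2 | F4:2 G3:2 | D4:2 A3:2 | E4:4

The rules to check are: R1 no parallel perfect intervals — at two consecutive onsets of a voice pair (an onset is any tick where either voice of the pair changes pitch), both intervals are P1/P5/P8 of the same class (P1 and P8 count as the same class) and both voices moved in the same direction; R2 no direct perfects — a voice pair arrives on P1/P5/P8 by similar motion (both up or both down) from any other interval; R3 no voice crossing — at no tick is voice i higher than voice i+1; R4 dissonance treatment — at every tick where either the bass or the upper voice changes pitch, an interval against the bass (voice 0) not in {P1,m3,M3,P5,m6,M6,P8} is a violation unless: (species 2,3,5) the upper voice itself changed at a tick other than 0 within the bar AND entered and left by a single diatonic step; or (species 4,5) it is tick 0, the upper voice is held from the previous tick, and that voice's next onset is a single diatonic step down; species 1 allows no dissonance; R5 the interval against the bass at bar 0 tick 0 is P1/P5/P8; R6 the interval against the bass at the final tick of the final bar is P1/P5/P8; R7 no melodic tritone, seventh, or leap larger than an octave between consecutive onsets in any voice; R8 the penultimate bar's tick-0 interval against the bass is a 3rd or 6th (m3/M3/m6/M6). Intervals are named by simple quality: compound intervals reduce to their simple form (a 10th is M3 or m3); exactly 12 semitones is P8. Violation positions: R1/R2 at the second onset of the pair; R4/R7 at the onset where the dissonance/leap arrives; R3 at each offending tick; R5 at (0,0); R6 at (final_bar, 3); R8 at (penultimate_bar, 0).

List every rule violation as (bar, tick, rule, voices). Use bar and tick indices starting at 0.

bar 0: v0=E3 v1=E4 downbeat P8
bar 1: v0=F3 v1=F4 downbeat P8
bar 2: v0=G3 v1=E4 downbeat M6
bar 3: v0=A3 v1=F4 downbeat m6
bar 4: v0=F3 v1=D4 downbeat M6
bar 5: v0=E3 v1=E4 downbeat P8
  -> R2 @ bar 1 tick 0 v(0, 1): E3/G3 m3 -> F3/F4 P8 similar
  -> R7 @ bar 1 tick 0 v(1,): G3->F4 leap 10st
  -> R3 @ bar 3 tick 2 v(0, 1): A3 above G3
  -> R4 @ bar 3 tick 2 v(0, 1): A3/G3 M2 untreated
  -> R7 @ bar 3 tick 2 v(1,): F4->G3 leap 10st
  -> R3 @ bar 3 tick 3 v(0, 1): A3 above G3

(1, 0, R2, (0, 1))
(1, 0, R7, (1,))
(3, 2, R3, (0, 1))
(3, 2, R4, (0, 1))
(3, 2, R7, (1,))
(3, 3, R3, (0, 1))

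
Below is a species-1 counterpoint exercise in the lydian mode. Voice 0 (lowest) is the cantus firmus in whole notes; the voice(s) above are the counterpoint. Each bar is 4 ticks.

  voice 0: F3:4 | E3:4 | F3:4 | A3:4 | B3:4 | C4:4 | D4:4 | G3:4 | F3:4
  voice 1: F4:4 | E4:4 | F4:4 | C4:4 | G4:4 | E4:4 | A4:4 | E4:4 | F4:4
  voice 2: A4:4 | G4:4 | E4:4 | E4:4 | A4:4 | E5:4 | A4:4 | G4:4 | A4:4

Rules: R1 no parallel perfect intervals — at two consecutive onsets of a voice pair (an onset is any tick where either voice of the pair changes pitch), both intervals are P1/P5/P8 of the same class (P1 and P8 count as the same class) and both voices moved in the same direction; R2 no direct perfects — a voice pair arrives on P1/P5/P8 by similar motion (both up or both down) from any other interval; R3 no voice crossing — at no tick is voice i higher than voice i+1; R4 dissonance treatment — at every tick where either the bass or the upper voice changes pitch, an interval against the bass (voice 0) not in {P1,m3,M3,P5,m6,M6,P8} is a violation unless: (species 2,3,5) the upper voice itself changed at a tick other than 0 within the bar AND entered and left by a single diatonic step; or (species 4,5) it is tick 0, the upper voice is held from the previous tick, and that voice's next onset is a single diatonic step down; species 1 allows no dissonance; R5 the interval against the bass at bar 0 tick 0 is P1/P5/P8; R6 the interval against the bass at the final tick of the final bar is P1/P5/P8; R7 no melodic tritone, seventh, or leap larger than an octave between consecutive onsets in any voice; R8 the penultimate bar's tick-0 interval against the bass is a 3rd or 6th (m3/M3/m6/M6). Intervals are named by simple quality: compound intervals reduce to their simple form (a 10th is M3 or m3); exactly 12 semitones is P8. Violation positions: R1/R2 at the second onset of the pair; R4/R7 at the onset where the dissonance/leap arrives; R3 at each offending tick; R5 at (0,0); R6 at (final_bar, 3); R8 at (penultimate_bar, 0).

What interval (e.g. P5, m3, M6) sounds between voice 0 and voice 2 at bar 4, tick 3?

m7

voice 0=B3 voice 2=A4 -> m7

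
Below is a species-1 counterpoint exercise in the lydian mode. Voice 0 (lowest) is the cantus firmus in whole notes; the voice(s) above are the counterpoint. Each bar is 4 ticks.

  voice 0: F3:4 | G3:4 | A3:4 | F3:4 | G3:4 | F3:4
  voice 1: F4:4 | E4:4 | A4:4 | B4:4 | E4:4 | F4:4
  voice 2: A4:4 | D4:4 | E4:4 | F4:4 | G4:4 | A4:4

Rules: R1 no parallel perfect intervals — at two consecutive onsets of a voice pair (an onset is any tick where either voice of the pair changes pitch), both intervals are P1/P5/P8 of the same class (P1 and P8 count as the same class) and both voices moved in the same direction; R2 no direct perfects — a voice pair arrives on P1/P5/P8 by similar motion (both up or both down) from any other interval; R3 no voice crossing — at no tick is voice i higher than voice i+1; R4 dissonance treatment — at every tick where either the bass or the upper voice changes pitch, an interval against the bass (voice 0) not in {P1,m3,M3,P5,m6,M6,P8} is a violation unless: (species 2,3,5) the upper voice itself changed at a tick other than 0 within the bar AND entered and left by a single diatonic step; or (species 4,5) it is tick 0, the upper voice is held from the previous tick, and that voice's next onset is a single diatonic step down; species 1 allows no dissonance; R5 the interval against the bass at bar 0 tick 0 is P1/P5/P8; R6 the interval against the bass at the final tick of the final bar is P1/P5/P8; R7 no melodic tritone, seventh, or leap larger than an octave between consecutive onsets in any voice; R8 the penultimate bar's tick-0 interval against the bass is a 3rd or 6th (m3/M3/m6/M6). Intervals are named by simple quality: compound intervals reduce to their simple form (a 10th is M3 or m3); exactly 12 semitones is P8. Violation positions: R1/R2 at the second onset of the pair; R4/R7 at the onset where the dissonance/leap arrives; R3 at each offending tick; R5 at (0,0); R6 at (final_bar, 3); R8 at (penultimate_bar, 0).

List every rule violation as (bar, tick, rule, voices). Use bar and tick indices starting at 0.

(0, 0, R5, (0, 2))
(1, 0, R3, (1, 2))
(1, 1, R3, (1, 2))
(1, 2, R3, (1, 2))
(1, 3, R3, (1, 2))
(2, 0, R1, (0, 2))
(2, 0, R2, (0, 1))
(2, 0, R3, (1, 2))
(2, 1, R3, (1, 2))
(2, 2, R3, (1, 2))
(2, 3, R3, (1, 2))
(3, 0, R3, (1, 2))
(3, 0, R4, (0, 1))
(3, 1, R3, (1, 2))
(3, 2, R3, (1, 2))
(3, 3, R3, (1, 2))
(4, 0, R1, (0, 2))
(4, 0, R8, (0, 2))
(5, 3, R6, (0, 2))

bar 0: v0=F3 v1=F4 v2=A4 downbeat M3
bar 1: v0=G3 v1=E4 v2=D4 downbeat P5
bar 2: v0=A3 v1=A4 v2=E4 downbeat P5
bar 3: v0=F3 v1=B4 v2=F4 downbeat P8
bar 4: v0=G3 v1=E4 v2=G4 downbeat P8
bar 5: v0=F3 v1=F4 v2=A4 downbeat M3
  -> R5 @ bar 0 tick 0 v(0, 2): opens on M3
  -> R3 @ bar 1 tick 0 v(1, 2): E4 above D4
  -> R3 @ bar 1 tick 1 v(1, 2): E4 above D4
  -> R3 @ bar 1 tick 2 v(1, 2): E4 above D4
  -> R3 @ bar 1 tick 3 v(1, 2): E4 above D4
  -> R1 @ bar 2 tick 0 v(0, 2): G3/D4 P5 -> A3/E4 P5 similar
  -> R2 @ bar 2 tick 0 v(0, 1): G3/E4 M6 -> A3/A4 P8 similar
  -> R3 @ bar 2 tick 0 v(1, 2): A4 above E4
  -> R3 @ bar 2 tick 1 v(1, 2): A4 above E4
  -> R3 @ bar 2 tick 2 v(1, 2): A4 above E4
  -> R3 @ bar 2 tick 3 v(1, 2): A4 above E4
  -> R3 @ bar 3 tick 0 v(1, 2): B4 above F4
  -> R4 @ bar 3 tick 0 v(0, 1): F3/B4 TT untreated
  -> R3 @ bar 3 tick 1 v(1, 2): B4 above F4
  -> R3 @ bar 3 tick 2 v(1, 2): B4 above F4
  -> R3 @ bar 3 tick 3 v(1, 2): B4 above F4
  -> R1 @ bar 4 tick 0 v(0, 2): F3/F4 P8 -> G3/G4 P8 similar
  -> R8 @ bar 4 tick 0 v(0, 2): penult P8 not 3rd/6th
  -> R6 @ bar 5 tick 3 v(0, 2): closes on M3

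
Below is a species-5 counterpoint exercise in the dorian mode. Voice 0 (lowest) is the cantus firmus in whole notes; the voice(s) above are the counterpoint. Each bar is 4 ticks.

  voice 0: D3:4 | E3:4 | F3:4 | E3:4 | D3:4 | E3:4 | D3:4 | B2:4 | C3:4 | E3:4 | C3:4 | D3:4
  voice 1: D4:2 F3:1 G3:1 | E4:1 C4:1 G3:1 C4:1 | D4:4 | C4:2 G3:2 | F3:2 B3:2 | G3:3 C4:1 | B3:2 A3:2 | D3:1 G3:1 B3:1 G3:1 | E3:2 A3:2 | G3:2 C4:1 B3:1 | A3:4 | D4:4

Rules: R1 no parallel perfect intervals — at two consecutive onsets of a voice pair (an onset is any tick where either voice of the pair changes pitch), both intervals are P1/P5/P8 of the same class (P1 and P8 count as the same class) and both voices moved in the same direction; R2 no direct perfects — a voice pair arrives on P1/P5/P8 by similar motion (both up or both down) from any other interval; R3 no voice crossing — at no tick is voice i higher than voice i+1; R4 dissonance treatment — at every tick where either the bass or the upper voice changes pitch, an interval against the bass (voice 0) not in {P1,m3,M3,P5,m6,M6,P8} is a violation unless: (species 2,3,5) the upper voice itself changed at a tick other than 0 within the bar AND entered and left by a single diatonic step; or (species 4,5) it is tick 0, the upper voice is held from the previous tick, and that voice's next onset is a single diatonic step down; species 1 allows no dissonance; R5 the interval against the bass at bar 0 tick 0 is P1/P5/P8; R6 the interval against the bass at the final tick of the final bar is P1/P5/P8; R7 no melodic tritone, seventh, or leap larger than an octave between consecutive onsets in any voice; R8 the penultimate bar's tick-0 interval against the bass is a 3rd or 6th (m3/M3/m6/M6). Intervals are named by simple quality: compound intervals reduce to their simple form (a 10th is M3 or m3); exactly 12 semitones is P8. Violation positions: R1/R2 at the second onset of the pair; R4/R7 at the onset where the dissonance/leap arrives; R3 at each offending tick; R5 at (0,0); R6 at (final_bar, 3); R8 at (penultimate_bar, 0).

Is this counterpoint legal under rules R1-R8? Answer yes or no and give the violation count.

bar 0: v0=D3 v1=D4 (P8)
bar 1: v0=E3 v1=E4 (P8)
bar 2: v0=F3 v1=D4 (M6)
bar 3: v0=E3 v1=C4 (m6)
bar 4: v0=D3 v1=F3 (m3)
bar 5: v0=E3 v1=G3 (m3)
bar 6: v0=D3 v1=B3 (M6)
bar 7: v0=B2 v1=D3 (m3)
bar 8: v0=C3 v1=E3 (M3)
bar 9: v0=E3 v1=G3 (m3)
bar 10: v0=C3 v1=A3 (M6)
bar 11: v0=D3 v1=D4 (P8)
  R4 @ bar0.3: D3/G3 P4 untreated
  R2 @ bar1.0: D3/G3 P4 -> E3/E4 P8 similar
  R7 @ bar4.2: F3->B3 leap 6st
  R2 @ bar11.0: C3/A3 M6 -> D3/D4 P8 similar

No (4 violations)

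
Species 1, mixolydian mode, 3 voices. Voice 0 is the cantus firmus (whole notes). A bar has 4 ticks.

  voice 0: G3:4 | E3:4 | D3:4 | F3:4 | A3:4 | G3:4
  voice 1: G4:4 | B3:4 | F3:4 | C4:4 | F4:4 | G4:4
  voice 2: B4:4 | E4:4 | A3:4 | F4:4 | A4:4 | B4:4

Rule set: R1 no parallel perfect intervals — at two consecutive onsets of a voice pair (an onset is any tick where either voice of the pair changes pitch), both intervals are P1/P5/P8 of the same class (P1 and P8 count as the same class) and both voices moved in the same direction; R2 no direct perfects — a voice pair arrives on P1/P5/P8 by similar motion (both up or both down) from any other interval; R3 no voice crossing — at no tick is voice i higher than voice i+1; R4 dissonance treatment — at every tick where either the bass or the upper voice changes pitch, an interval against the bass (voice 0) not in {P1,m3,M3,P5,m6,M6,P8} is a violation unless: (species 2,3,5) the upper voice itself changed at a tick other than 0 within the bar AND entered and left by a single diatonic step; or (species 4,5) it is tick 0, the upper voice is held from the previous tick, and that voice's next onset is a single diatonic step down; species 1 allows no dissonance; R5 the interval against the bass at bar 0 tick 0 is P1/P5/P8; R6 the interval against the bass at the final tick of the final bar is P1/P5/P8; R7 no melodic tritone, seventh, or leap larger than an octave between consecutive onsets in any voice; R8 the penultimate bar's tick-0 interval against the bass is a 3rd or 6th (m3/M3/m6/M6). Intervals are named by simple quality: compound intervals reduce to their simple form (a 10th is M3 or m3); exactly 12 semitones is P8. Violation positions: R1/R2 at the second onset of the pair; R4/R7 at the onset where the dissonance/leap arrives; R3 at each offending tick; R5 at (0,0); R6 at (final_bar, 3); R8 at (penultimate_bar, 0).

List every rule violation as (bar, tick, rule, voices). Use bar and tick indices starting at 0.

(0, 0, R5, (0, 2))
(1, 0, R2, (0, 1))
(1, 0, R2, (0, 2))
(2, 0, R2, (0, 2))
(2, 0, R7, (1,))
(3, 0, R2, (0, 1))
(3, 0, R2, (0, 2))
(4, 0, R1, (0, 2))
(4, 0, R8, (0, 2))
(5, 3, R6, (0, 2))

bar 0: v0=G3 v1=G4 v2=B4 downbeat M3
bar 1: v0=E3 v1=B3 v2=E4 downbeat P8
bar 2: v0=D3 v1=F3 v2=A3 downbeat P5
bar 3: v0=F3 v1=C4 v2=F4 downbeat P8
bar 4: v0=A3 v1=F4 v2=A4 downbeat P8
bar 5: v0=G3 v1=G4 v2=B4 downbeat M3
  -> R5 @ bar 0 tick 0 v(0, 2): opens on M3
  -> R2 @ bar 1 tick 0 v(0, 1): G3/G4 P8 -> E3/B3 P5 similar
  -> R2 @ bar 1 tick 0 v(0, 2): G3/B4 M3 -> E3/E4 P8 similar
  -> R2 @ bar 2 tick 0 v(0, 2): E3/E4 P8 -> D3/A3 P5 similar
  -> R7 @ bar 2 tick 0 v(1,): B3->F3 leap 6st
  -> R2 @ bar 3 tick 0 v(0, 1): D3/F3 m3 -> F3/C4 P5 similar
  -> R2 @ bar 3 tick 0 v(0, 2): D3/A3 P5 -> F3/F4 P8 similar
  -> R1 @ bar 4 tick 0 v(0, 2): F3/F4 P8 -> A3/A4 P8 similar
  -> R8 @ bar 4 tick 0 v(0, 2): penult P8 not 3rd/6th
  -> R6 @ bar 5 tick 3 v(0, 2): closes on M3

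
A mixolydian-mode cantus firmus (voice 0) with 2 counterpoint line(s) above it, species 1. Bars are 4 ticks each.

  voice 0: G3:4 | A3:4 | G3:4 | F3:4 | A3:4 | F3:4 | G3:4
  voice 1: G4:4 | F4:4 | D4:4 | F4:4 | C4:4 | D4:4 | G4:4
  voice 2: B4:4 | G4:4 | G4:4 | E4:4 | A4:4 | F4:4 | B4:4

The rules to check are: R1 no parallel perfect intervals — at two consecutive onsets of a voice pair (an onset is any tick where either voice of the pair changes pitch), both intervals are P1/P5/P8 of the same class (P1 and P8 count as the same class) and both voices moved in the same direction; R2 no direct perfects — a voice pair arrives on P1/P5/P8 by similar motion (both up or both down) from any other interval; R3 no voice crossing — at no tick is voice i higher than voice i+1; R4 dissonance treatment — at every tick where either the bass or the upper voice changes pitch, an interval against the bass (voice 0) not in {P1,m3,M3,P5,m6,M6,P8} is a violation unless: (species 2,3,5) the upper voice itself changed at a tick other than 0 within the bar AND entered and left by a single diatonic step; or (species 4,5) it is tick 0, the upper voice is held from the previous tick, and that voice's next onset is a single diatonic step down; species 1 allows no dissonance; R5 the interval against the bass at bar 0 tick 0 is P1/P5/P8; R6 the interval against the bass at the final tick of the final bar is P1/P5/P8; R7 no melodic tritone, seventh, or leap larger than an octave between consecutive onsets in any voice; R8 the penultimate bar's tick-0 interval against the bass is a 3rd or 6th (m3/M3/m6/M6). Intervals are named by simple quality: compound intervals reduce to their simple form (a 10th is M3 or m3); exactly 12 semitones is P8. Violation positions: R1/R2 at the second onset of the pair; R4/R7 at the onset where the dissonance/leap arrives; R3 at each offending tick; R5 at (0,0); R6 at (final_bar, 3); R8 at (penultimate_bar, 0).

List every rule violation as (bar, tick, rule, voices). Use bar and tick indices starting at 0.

(0, 0, R5, (0, 2))
(1, 0, R4, (0, 2))
(2, 0, R2, (0, 1))
(3, 0, R3, (1, 2))
(3, 0, R4, (0, 2))
(3, 1, R3, (1, 2))
(3, 2, R3, (1, 2))
(3, 3, R3, (1, 2))
(4, 0, R2, (0, 2))
(5, 0, R1, (0, 2))
(5, 0, R8, (0, 2))
(6, 0, R2, (0, 1))
(6, 0, R7, (2,))
(6, 3, R6, (0, 2))

bar 0: v0=G3 v1=G4 v2=B4 downbeat M3
bar 1: v0=A3 v1=F4 v2=G4 downbeat m7
bar 2: v0=G3 v1=D4 v2=G4 downbeat P8
bar 3: v0=F3 v1=F4 v2=E4 downbeat M7
bar 4: v0=A3 v1=C4 v2=A4 downbeat P8
bar 5: v0=F3 v1=D4 v2=F4 downbeat P8
bar 6: v0=G3 v1=G4 v2=B4 downbeat M3
  -> R5 @ bar 0 tick 0 v(0, 2): opens on M3
  -> R4 @ bar 1 tick 0 v(0, 2): A3/G4 m7 untreated
  -> R2 @ bar 2 tick 0 v(0, 1): A3/F4 m6 -> G3/D4 P5 similar
  -> R3 @ bar 3 tick 0 v(1, 2): F4 above E4
  -> R4 @ bar 3 tick 0 v(0, 2): F3/E4 M7 untreated
  -> R3 @ bar 3 tick 1 v(1, 2): F4 above E4
  -> R3 @ bar 3 tick 2 v(1, 2): F4 above E4
  -> R3 @ bar 3 tick 3 v(1, 2): F4 above E4
  -> R2 @ bar 4 tick 0 v(0, 2): F3/E4 M7 -> A3/A4 P8 similar
  -> R1 @ bar 5 tick 0 v(0, 2): A3/A4 P8 -> F3/F4 P8 similar
  -> R8 @ bar 5 tick 0 v(0, 2): penult P8 not 3rd/6th
  -> R2 @ bar 6 tick 0 v(0, 1): F3/D4 M6 -> G3/G4 P8 similar
  -> R7 @ bar 6 tick 0 v(2,): F4->B4 leap 6st
  -> R6 @ bar 6 tick 3 v(0, 2): closes on M3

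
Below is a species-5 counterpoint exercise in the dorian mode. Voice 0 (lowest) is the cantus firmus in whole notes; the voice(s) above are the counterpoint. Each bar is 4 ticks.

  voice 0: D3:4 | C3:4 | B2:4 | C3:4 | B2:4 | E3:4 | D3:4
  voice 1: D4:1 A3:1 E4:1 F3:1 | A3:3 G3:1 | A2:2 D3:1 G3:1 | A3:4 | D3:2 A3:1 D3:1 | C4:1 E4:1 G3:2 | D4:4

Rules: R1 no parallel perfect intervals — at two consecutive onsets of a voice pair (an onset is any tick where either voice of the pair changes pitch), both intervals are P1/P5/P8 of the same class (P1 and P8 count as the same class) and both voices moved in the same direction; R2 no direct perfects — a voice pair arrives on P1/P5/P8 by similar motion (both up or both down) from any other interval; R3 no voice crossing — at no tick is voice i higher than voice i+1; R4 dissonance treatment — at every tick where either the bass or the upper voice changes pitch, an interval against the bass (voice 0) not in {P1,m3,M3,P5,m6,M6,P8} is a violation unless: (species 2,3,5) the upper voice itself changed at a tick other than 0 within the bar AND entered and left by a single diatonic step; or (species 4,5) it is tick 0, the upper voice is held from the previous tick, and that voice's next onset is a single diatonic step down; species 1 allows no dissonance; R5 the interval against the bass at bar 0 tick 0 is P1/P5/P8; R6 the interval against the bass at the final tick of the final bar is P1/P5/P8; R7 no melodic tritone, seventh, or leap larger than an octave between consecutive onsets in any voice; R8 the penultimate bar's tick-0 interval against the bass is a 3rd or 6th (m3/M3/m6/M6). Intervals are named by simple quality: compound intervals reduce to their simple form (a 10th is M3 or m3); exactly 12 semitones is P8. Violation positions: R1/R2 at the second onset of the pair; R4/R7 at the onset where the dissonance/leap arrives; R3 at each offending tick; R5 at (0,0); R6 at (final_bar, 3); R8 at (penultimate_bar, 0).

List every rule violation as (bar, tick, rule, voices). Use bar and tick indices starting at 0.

(0, 2, R4, (0, 1))
(0, 3, R7, (1,))
(2, 0, R3, (0, 1))
(2, 0, R4, (0, 1))
(2, 0, R7, (1,))
(2, 1, R3, (0, 1))
(4, 2, R4, (0, 1))
(5, 0, R7, (1,))

bar 0: v0=D3 v1=D4 downbeat P8
bar 1: v0=C3 v1=A3 downbeat M6
bar 2: v0=B2 v1=A2 downbeat M2
bar 3: v0=C3 v1=A3 downbeat M6
bar 4: v0=B2 v1=D3 downbeat m3
bar 5: v0=E3 v1=C4 downbeat m6
bar 6: v0=D3 v1=D4 downbeat P8
  -> R4 @ bar 0 tick 2 v(0, 1): D3/E4 M2 untreated
  -> R7 @ bar 0 tick 3 v(1,): E4->F3 leap 11st
  -> R3 @ bar 2 tick 0 v(0, 1): B2 above A2
  -> R4 @ bar 2 tick 0 v(0, 1): B2/A2 M2 untreated
  -> R7 @ bar 2 tick 0 v(1,): G3->A2 leap 10st
  -> R3 @ bar 2 tick 1 v(0, 1): B2 above A2
  -> R4 @ bar 4 tick 2 v(0, 1): B2/A3 m7 untreated
  -> R7 @ bar 5 tick 0 v(1,): D3->C4 leap 10st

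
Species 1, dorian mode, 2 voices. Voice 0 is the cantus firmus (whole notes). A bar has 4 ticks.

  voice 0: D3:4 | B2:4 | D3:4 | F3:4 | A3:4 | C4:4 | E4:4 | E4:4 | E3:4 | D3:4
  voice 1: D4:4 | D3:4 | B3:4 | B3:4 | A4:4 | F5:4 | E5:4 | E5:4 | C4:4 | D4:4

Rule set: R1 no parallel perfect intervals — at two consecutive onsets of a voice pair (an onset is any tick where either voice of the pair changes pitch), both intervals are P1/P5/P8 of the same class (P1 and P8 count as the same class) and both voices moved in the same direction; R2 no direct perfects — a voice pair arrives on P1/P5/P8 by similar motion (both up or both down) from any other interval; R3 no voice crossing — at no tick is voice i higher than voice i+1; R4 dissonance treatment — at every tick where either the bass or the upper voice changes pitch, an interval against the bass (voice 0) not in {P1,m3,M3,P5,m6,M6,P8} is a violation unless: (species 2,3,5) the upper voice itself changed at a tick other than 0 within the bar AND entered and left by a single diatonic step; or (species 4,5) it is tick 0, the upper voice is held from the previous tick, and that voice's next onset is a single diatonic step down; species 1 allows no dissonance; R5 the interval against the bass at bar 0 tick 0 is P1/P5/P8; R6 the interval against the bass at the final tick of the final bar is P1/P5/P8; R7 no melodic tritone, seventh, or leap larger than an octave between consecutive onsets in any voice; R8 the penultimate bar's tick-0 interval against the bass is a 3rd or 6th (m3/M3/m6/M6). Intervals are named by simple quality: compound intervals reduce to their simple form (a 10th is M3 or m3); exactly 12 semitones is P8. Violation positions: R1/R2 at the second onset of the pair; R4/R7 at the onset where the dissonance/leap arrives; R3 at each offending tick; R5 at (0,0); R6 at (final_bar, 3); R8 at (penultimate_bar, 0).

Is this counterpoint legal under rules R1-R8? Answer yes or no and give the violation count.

bar 0: v0=D3 v1=D4 (P8)
bar 1: v0=B2 v1=D3 (m3)
bar 2: v0=D3 v1=B3 (M6)
bar 3: v0=F3 v1=B3 (TT)
bar 4: v0=A3 v1=A4 (P8)
bar 5: v0=C4 v1=F5 (P4)
bar 6: v0=E4 v1=E5 (P8)
bar 7: v0=E4 v1=E5 (P8)
bar 8: v0=E3 v1=C4 (m6)
bar 9: v0=D3 v1=D4 (P8)
  R4 @ bar3.0: F3/B3 TT untreated
  R2 @ bar4.0: F3/B3 TT -> A3/A4 P8 similar
  R7 @ bar4.0: B3->A4 leap 10st
  R4 @ bar5.0: C4/F5 P4 untreated
  R7 @ bar8.0: E5->C4 leap 16st

No (5 violations)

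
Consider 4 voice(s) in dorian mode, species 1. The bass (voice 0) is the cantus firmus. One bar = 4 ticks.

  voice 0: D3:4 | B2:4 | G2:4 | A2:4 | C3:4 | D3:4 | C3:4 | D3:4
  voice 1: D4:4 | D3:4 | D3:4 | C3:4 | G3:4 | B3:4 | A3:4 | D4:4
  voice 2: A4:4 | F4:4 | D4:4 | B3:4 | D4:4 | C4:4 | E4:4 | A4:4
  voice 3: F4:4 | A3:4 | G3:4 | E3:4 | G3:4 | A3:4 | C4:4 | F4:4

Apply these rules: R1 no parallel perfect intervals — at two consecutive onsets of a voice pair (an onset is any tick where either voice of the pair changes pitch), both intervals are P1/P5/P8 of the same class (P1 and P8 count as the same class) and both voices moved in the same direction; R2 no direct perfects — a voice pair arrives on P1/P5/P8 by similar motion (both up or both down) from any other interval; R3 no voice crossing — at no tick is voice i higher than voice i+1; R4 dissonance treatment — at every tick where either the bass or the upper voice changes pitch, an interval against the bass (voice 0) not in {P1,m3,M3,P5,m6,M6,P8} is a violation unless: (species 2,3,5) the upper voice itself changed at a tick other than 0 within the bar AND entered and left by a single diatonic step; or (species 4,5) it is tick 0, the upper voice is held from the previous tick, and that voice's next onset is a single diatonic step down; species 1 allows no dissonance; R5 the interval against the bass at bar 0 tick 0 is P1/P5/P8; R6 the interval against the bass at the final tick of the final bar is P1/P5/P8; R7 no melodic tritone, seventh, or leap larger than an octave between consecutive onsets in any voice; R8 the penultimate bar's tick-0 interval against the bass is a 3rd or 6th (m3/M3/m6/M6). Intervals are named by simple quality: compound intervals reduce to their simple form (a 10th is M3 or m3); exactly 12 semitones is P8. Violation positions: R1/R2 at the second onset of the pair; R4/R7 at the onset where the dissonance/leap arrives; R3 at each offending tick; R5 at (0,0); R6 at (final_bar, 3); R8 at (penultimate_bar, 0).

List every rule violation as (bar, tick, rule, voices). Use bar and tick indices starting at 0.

(0, 0, R3, (2, 3))
(0, 0, R5, (0, 3))
(0, 1, R3, (2, 3))
(0, 2, R3, (2, 3))
(0, 3, R3, (2, 3))
(1, 0, R2, (1, 3))
(1, 0, R3, (2, 3))
(1, 0, R4, (0, 2))
(1, 0, R4, (0, 3))
(1, 1, R3, (2, 3))
(1, 2, R3, (2, 3))
(1, 3, R3, (2, 3))
(2, 0, R2, (0, 2))
(2, 0, R2, (0, 3))
(2, 0, R2, (2, 3))
(2, 0, R3, (2, 3))
(2, 1, R3, (2, 3))
(2, 2, R3, (2, 3))
(2, 3, R3, (2, 3))
(3, 0, R1, (2, 3))
(3, 0, R3, (2, 3))
(3, 0, R4, (0, 2))
(3, 1, R3, (2, 3))
(3, 2, R3, (2, 3))
(3, 3, R3, (2, 3))
(4, 0, R1, (0, 3))
(4, 0, R1, (2, 3))
(4, 0, R2, (0, 1))
(4, 0, R2, (1, 2))
(4, 0, R2, (1, 3))
(4, 0, R3, (2, 3))
(4, 0, R4, (0, 2))
(4, 1, R3, (2, 3))
(4, 2, R3, (2, 3))
(4, 3, R3, (2, 3))
(5, 0, R1, (0, 3))
(5, 0, R3, (2, 3))
(5, 0, R4, (0, 2))
(5, 1, R3, (2, 3))
(5, 2, R3, (2, 3))
(5, 3, R3, (2, 3))
(6, 0, R3, (2, 3))
(6, 0, R8, (0, 3))
(6, 1, R3, (2, 3))
(6, 2, R3, (2, 3))
(6, 3, R3, (2, 3))
(7, 0, R1, (1, 2))
(7, 0, R2, (0, 1))
(7, 0, R2, (0, 2))
(7, 0, R3, (2, 3))
(7, 1, R3, (2, 3))
(7, 2, R3, (2, 3))
(7, 3, R3, (2, 3))
(7, 3, R6, (0, 3))

bar 0: v0=D3 v1=D4 v2=A4 v3=F4 downbeat m3
bar 1: v0=B2 v1=D3 v2=F4 v3=A3 downbeat m7
bar 2: v0=G2 v1=D3 v2=D4 v3=G3 downbeat P8
bar 3: v0=A2 v1=C3 v2=B3 v3=E3 downbeat P5
bar 4: v0=C3 v1=G3 v2=D4 v3=G3 downbeat P5
bar 5: v0=D3 v1=B3 v2=C4 v3=A3 downbeat P5
bar 6: v0=C3 v1=A3 v2=E4 v3=C4 downbeat P8
bar 7: v0=D3 v1=D4 v2=A4 v3=F4 downbeat m3
  -> R3 @ bar 0 tick 0 v(2, 3): A4 above F4
  -> R5 @ bar 0 tick 0 v(0, 3): opens on m3
  -> R3 @ bar 0 tick 1 v(2, 3): A4 above F4
  -> R3 @ bar 0 tick 2 v(2, 3): A4 above F4
  -> R3 @ bar 0 tick 3 v(2, 3): A4 above F4
  -> R2 @ bar 1 tick 0 v(1, 3): D4/F4 m3 -> D3/A3 P5 similar
  -> R3 @ bar 1 tick 0 v(2, 3): F4 above A3
  -> R4 @ bar 1 tick 0 v(0, 2): B2/F4 TT untreated
  -> R4 @ bar 1 tick 0 v(0, 3): B2/A3 m7 untreated
  -> R3 @ bar 1 tick 1 v(2, 3): F4 above A3
  -> R3 @ bar 1 tick 2 v(2, 3): F4 above A3
  -> R3 @ bar 1 tick 3 v(2, 3): F4 above A3
  -> R2 @ bar 2 tick 0 v(0, 2): B2/F4 TT -> G2/D4 P5 similar
  -> R2 @ bar 2 tick 0 v(0, 3): B2/A3 m7 -> G2/G3 P8 similar
  -> R2 @ bar 2 tick 0 v(2, 3): F4/A3 m6 -> D4/G3 P5 similar
  -> R3 @ bar 2 tick 0 v(2, 3): D4 above G3
  -> R3 @ bar 2 tick 1 v(2, 3): D4 above G3
  -> R3 @ bar 2 tick 2 v(2, 3): D4 above G3
  -> R3 @ bar 2 tick 3 v(2, 3): D4 above G3
  -> R1 @ bar 3 tick 0 v(2, 3): D4/G3 P5 -> B3/E3 P5 similar
  -> R3 @ bar 3 tick 0 v(2, 3): B3 above E3
  -> R4 @ bar 3 tick 0 v(0, 2): A2/B3 M2 untreated
  -> R3 @ bar 3 tick 1 v(2, 3): B3 above E3
  -> R3 @ bar 3 tick 2 v(2, 3): B3 above E3
  -> R3 @ bar 3 tick 3 v(2, 3): B3 above E3
  -> R1 @ bar 4 tick 0 v(0, 3): A2/E3 P5 -> C3/G3 P5 similar
  -> R1 @ bar 4 tick 0 v(2, 3): B3/E3 P5 -> D4/G3 P5 similar
  -> R2 @ bar 4 tick 0 v(0, 1): A2/C3 m3 -> C3/G3 P5 similar
  -> R2 @ bar 4 tick 0 v(1, 2): C3/B3 M7 -> G3/D4 P5 similar
  -> R2 @ bar 4 tick 0 v(1, 3): C3/E3 M3 -> G3/G3 P1 similar
  -> R3 @ bar 4 tick 0 v(2, 3): D4 above G3
  -> R4 @ bar 4 tick 0 v(0, 2): C3/D4 M2 untreated
  -> R3 @ bar 4 tick 1 v(2, 3): D4 above G3
  -> R3 @ bar 4 tick 2 v(2, 3): D4 above G3
  -> R3 @ bar 4 tick 3 v(2, 3): D4 above G3
  -> R1 @ bar 5 tick 0 v(0, 3): C3/G3 P5 -> D3/A3 P5 similar
  -> R3 @ bar 5 tick 0 v(2, 3): C4 above A3
  -> R4 @ bar 5 tick 0 v(0, 2): D3/C4 m7 untreated
  -> R3 @ bar 5 tick 1 v(2, 3): C4 above A3
  -> R3 @ bar 5 tick 2 v(2, 3): C4 above A3
  -> R3 @ bar 5 tick 3 v(2, 3): C4 above A3
  -> R3 @ bar 6 tick 0 v(2, 3): E4 above C4
  -> R8 @ bar 6 tick 0 v(0, 3): penult P8 not 3rd/6th
  -> R3 @ bar 6 tick 1 v(2, 3): E4 above C4
  -> R3 @ bar 6 tick 2 v(2, 3): E4 above C4
  -> R3 @ bar 6 tick 3 v(2, 3): E4 above C4
  -> R1 @ bar 7 tick 0 v(1, 2): A3/E4 P5 -> D4/A4 P5 similar
  -> R2 @ bar 7 tick 0 v(0, 1): C3/A3 M6 -> D3/D4 P8 similar
  -> R2 @ bar 7 tick 0 v(0, 2): C3/E4 M3 -> D3/A4 P5 similar
  -> R3 @ bar 7 tick 0 v(2, 3): A4 above F4
  -> R3 @ bar 7 tick 1 v(2, 3): A4 above F4
  -> R3 @ bar 7 tick 2 v(2, 3): A4 above F4
  -> R3 @ bar 7 tick 3 v(2, 3): A4 above F4
  -> R6 @ bar 7 tick 3 v(0, 3): closes on m3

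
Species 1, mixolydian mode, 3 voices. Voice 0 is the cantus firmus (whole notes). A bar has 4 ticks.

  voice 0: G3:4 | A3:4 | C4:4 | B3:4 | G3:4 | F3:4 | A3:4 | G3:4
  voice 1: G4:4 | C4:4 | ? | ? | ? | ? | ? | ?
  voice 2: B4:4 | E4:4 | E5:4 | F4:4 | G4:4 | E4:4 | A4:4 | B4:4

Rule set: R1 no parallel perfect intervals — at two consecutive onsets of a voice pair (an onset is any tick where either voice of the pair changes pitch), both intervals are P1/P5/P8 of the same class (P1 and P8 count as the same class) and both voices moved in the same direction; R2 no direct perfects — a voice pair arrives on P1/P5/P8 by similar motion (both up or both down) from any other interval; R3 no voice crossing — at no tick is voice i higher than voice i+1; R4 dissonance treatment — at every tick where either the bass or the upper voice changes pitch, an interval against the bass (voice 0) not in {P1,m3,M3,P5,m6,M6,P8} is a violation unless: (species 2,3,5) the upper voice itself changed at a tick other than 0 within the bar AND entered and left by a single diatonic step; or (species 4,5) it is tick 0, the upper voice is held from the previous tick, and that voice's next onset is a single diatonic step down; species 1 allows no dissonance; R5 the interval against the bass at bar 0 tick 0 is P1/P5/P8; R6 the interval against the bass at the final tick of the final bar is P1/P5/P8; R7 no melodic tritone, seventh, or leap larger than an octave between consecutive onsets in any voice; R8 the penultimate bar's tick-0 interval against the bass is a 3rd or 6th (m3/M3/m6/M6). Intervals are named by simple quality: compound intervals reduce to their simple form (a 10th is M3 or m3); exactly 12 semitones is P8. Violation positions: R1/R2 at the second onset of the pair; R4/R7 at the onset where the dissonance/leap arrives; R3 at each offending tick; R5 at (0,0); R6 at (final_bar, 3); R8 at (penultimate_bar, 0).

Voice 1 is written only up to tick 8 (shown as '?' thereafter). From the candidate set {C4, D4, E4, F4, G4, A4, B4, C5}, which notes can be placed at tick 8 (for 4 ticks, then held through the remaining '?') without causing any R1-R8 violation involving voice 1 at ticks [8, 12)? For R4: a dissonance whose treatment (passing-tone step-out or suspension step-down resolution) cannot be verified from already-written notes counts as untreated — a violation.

{C4}

C4: legal
D4: violates R4
E4: violates R2
F4: violates R4
G4: violates R2
A4: violates R2
B4: violates R4,R7
C5: violates R2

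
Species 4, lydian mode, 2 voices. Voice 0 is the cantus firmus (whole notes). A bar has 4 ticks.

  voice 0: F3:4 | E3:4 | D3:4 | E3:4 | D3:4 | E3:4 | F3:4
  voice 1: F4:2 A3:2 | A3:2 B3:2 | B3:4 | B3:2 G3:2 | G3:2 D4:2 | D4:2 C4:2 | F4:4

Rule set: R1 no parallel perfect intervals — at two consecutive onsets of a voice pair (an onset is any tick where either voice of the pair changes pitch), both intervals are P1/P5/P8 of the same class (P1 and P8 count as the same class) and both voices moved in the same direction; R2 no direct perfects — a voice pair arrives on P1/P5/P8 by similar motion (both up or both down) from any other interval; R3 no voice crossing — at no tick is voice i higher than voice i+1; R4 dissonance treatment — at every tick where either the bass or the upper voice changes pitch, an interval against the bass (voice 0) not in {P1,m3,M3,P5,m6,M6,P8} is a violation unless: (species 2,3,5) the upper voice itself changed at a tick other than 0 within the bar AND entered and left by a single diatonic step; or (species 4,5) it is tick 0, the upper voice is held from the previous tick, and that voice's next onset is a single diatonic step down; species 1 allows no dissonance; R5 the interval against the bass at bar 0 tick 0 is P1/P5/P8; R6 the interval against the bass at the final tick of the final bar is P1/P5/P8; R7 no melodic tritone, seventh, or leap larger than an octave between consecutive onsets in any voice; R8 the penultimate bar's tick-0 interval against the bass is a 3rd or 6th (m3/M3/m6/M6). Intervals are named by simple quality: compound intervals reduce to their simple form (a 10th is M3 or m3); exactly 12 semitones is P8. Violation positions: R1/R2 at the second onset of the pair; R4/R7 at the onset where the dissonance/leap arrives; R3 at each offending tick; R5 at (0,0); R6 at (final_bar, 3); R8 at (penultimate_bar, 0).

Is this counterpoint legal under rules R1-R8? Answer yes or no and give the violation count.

No (4 violations)

bar 0: v0=F3 v1=F4 (P8)
bar 1: v0=E3 v1=A3 (P4)
bar 2: v0=D3 v1=B3 (M6)
bar 3: v0=E3 v1=B3 (P5)
bar 4: v0=D3 v1=G3 (P4)
bar 5: v0=E3 v1=D4 (m7)
bar 6: v0=F3 v1=F4 (P8)
  R4 @ bar1.0: E3/A3 P4 untreated
  R4 @ bar4.0: D3/G3 P4 untreated
  R8 @ bar5.0: penult m7 not 3rd/6th
  R2 @ bar6.0: E3/C4 m6 -> F3/F4 P8 similar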